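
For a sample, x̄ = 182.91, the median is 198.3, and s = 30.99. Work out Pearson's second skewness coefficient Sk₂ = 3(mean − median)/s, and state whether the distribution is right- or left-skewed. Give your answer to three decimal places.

-1.490, left-skewed

Sk₂ = 3(182.91 − 198.3) / 30.99 = 3 × -15.3900 / 30.99
    = -46.1700 / 30.99 ≈ -1.490
Sk₂ < 0 ⇒ mean < median ⇒ left-skewed (negative skew).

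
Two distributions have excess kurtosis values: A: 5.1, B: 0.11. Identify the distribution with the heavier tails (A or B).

A

Higher excess kurtosis ⇒ heavier tails relative to the normal distribution.
5.1 vs 0.11: the larger is 5.1, so A has heavier tails.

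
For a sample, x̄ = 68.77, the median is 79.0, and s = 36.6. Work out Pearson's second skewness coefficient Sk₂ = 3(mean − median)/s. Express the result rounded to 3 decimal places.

-0.839

Sk₂ = 3(68.77 − 79.0) / 36.6 = 3 × -10.2300 / 36.6
    = -30.6900 / 36.6 ≈ -0.839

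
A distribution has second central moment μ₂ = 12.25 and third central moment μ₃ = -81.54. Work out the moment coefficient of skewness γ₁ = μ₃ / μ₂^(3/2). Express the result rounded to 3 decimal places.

-1.902

σ = √μ₂ = √12.25 = 3.50000
σ³ = μ₂^(3/2) = 42.87500
γ₁ = μ₃/σ³ = -81.54 / 42.87500 ≈ -1.902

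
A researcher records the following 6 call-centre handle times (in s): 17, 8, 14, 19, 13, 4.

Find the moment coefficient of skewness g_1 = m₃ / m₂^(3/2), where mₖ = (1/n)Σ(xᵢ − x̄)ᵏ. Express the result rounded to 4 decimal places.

x̄ = (17 + 8 + 14 + 19 + 13 + 4) / 6 = 12.5000
deviations (xᵢ − x̄): 4.5000, -4.5000, 1.5000, 6.5000, 0.5000, -8.5000
Σ(xᵢ − x̄)² = 157.5000 ⇒ m₂ = 157.5000/6 = 26.25000
Σ(xᵢ − x̄)³ = -336.0000 ⇒ m₃ = -336.0000/6 = -56.00000
m₂^(3/2) = 26.25000^(1.5) = 134.49123
g_1 = m₃ / m₂^(3/2) = -56.00000 / 134.49123 ≈ -0.4164

-0.4164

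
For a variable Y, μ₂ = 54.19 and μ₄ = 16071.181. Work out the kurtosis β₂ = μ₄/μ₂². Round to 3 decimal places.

μ₂² = 54.19² = 2936.55610
μ₄/μ₂² = 16071.181 / 2936.55610 = 5.47280
β₂ ≈ 5.473

5.473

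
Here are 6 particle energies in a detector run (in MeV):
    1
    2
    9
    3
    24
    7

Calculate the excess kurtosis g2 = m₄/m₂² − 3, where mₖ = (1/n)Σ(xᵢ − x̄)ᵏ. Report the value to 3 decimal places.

0.320

x̄ = 7.6667
Σ(xᵢ − x̄)² = 367.3333 ⇒ m₂ = 61.22222
Σ(xᵢ − x̄)⁴ = 74654.4444 ⇒ m₄ = 12442.40741
m₂² = 3748.16049
g2 = m₄/m₂² − 3 = 3.31960 − 3 ≈ 0.320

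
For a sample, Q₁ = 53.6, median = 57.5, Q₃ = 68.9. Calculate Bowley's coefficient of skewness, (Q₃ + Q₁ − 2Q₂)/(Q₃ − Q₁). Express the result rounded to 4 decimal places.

numerator: Q₃ + Q₁ − 2Q₂ = 68.9 + 53.6 − 2×57.5 = 7.5000
denominator: Q₃ − Q₁ = 68.9 − 53.6 = 15.3000
Bowley skewness = 7.5000 / 15.3000 ≈ 0.4902

0.4902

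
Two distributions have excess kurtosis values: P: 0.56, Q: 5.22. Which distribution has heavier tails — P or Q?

Q

Higher excess kurtosis ⇒ heavier tails relative to the normal distribution.
0.56 vs 5.22: the larger is 5.22, so Q has heavier tails.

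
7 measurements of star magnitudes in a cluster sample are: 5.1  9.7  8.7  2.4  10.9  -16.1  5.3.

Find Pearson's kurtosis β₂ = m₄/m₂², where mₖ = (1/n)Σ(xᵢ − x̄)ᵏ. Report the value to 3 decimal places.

4.253

x̄ = 3.7143
Σ(xᵢ − x̄)² = 511.0886 ⇒ m₂ = 73.01265
Σ(xᵢ − x̄)⁴ = 158720.1101 ⇒ m₄ = 22674.30144
m₂² = 5330.84751
β₂ = m₄/m₂² = 22674.30144 / 5330.84751 ≈ 4.253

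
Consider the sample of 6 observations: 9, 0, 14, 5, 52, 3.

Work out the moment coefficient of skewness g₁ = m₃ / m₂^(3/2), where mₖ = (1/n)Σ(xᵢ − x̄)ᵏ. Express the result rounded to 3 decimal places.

1.545

x̄ = (9 + 0 + 14 + 5 + 52 + 3) / 6 = 13.8333
deviations (xᵢ − x̄): -4.8333, -13.8333, 0.1667, -8.8333, 38.1667, -10.8333
Σ(xᵢ − x̄)² = 1866.8333 ⇒ m₂ = 1866.8333/6 = 311.13889
Σ(xᵢ − x̄)³ = 50876.4444 ⇒ m₃ = 50876.4444/6 = 8479.40741
m₂^(3/2) = 311.13889^(1.5) = 5488.21915
g₁ = m₃ / m₂^(3/2) = 8479.40741 / 5488.21915 ≈ 1.545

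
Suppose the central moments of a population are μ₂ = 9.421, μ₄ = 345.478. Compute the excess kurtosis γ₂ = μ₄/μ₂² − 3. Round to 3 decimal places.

μ₂² = 9.421² = 88.75524
μ₄/μ₂² = 345.478 / 88.75524 = 3.89248
γ₂ = 3.89248 − 3 ≈ 0.892

0.892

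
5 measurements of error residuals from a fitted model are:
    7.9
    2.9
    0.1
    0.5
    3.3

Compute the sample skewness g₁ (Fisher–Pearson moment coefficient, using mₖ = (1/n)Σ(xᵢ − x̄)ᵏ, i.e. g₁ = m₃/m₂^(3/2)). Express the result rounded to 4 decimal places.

x̄ = (7.9 + 2.9 + 0.1 + 0.5 + 3.3) / 5 = 2.9400
deviations (xᵢ − x̄): 4.9600, -0.0400, -2.8400, -2.4400, 0.3600
Σ(xᵢ − x̄)² = 38.7520 ⇒ m₂ = 38.7520/5 = 7.75040
Σ(xᵢ − x̄)³ = 84.6374 ⇒ m₃ = 84.6374/5 = 16.92749
m₂^(3/2) = 7.75040^(1.5) = 21.57676
g₁ = m₃ / m₂^(3/2) = 16.92749 / 21.57676 ≈ 0.7845

0.7845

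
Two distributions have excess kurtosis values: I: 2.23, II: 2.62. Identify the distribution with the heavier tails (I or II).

Higher excess kurtosis ⇒ heavier tails relative to the normal distribution.
2.23 vs 2.62: the larger is 2.62, so II has heavier tails.

II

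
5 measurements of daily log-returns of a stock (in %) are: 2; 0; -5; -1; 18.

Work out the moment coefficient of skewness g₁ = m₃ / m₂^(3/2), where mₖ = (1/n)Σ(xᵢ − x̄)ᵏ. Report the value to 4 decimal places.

x̄ = (2 + 0 - 5 - 1 + 18) / 5 = 2.8000
deviations (xᵢ − x̄): -0.8000, -2.8000, -7.8000, -3.8000, 15.2000
Σ(xᵢ − x̄)² = 314.8000 ⇒ m₂ = 314.8000/5 = 62.96000
Σ(xᵢ − x̄)³ = 2959.9200 ⇒ m₃ = 2959.9200/5 = 591.98400
m₂^(3/2) = 62.96000^(1.5) = 499.57084
g₁ = m₃ / m₂^(3/2) = 591.98400 / 499.57084 ≈ 1.1850

1.1850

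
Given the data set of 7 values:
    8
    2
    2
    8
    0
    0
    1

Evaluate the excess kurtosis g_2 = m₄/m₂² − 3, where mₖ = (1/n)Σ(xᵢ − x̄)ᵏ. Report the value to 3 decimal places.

x̄ = 3.0000
Σ(xᵢ − x̄)² = 74.0000 ⇒ m₂ = 10.57143
Σ(xᵢ − x̄)⁴ = 1430.0000 ⇒ m₄ = 204.28571
m₂² = 111.75510
g_2 = m₄/m₂² − 3 = 1.82798 − 3 ≈ -1.172

-1.172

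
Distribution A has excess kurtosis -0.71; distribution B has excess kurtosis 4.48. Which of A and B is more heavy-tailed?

B

Higher excess kurtosis ⇒ heavier tails relative to the normal distribution.
-0.71 vs 4.48: the larger is 4.48, so B has heavier tails. (B is leptokurtic — heavier-than-normal tails; the other is platykurtic.)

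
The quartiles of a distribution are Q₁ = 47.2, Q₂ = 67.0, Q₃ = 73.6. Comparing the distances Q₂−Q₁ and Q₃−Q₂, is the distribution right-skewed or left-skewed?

left-skewed

Q₂ − Q₁ = 19.8;  Q₃ − Q₂ = 6.6
Q₂ − Q₁ > Q₃ − Q₂ ⇒ the lower half is more spread out ⇒ left-skewed.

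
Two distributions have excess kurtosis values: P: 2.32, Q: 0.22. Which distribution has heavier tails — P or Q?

Higher excess kurtosis ⇒ heavier tails relative to the normal distribution.
2.32 vs 0.22: the larger is 2.32, so P has heavier tails.

P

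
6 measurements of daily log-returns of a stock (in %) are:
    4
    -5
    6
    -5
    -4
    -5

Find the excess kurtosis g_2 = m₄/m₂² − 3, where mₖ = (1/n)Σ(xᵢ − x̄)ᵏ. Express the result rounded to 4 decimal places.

x̄ = -1.5000
Σ(xᵢ − x̄)² = 129.5000 ⇒ m₂ = 21.58333
Σ(xᵢ − x̄)⁴ = 4568.3750 ⇒ m₄ = 761.39583
m₂² = 465.84028
g_2 = m₄/m₂² − 3 = 1.63446 − 3 ≈ -1.3655

-1.3655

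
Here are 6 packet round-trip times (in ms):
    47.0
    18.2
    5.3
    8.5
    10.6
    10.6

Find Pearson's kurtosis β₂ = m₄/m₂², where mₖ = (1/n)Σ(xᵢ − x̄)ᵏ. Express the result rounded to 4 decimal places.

3.6617

x̄ = 16.7000
Σ(xᵢ − x̄)² = 1191.9600 ⇒ m₂ = 198.66000
Σ(xᵢ − x̄)⁴ = 867074.2980 ⇒ m₄ = 144512.38300
m₂² = 39465.79560
β₂ = m₄/m₂² = 144512.38300 / 39465.79560 ≈ 3.6617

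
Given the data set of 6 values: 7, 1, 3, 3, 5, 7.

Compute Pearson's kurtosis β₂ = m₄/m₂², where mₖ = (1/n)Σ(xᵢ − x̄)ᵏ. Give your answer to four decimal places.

1.6116

x̄ = 4.3333
Σ(xᵢ − x̄)² = 29.3333 ⇒ m₂ = 4.88889
Σ(xᵢ − x̄)⁴ = 231.1111 ⇒ m₄ = 38.51852
m₂² = 23.90123
β₂ = m₄/m₂² = 38.51852 / 23.90123 ≈ 1.6116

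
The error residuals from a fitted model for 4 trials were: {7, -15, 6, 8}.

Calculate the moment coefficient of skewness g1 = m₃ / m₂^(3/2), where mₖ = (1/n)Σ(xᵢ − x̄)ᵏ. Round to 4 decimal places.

-1.1358

x̄ = (7 - 15 + 6 + 8) / 4 = 1.5000
deviations (xᵢ − x̄): 5.5000, -16.5000, 4.5000, 6.5000
Σ(xᵢ − x̄)² = 365.0000 ⇒ m₂ = 365.0000/4 = 91.25000
Σ(xᵢ − x̄)³ = -3960.0000 ⇒ m₃ = -3960.0000/4 = -990.00000
m₂^(3/2) = 91.25000^(1.5) = 871.66440
g1 = m₃ / m₂^(3/2) = -990.00000 / 871.66440 ≈ -1.1358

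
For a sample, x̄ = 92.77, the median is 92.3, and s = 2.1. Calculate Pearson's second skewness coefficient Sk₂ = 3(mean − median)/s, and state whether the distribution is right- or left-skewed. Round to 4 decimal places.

0.6714, right-skewed

Sk₂ = 3(92.77 − 92.3) / 2.1 = 3 × 0.4700 / 2.1
    = 1.4100 / 2.1 ≈ 0.6714
Sk₂ > 0 ⇒ mean > median ⇒ right-skewed (positive skew).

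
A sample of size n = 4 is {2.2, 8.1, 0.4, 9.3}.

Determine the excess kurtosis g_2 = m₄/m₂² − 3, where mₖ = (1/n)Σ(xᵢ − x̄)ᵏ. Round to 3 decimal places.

-1.843

x̄ = 5.0000
Σ(xᵢ − x̄)² = 57.1000 ⇒ m₂ = 14.27500
Σ(xᵢ − x̄)⁴ = 943.4434 ⇒ m₄ = 235.86085
m₂² = 203.77563
g_2 = m₄/m₂² − 3 = 1.15745 − 3 ≈ -1.843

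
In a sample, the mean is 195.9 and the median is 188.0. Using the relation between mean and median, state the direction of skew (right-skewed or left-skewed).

right-skewed

mean − median = 195.9 − 188.0 = 7.9
mean > median ⇒ the longer tail is on the right ⇒ right-skewed (positively skewed).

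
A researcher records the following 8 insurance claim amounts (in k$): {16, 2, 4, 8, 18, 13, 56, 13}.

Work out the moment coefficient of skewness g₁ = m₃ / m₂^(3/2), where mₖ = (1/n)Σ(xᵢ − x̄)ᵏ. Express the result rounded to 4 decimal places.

1.7826

x̄ = (16 + 2 + 4 + 8 + 18 + 13 + 56 + 13) / 8 = 16.2500
deviations (xᵢ − x̄): -0.2500, -14.2500, -12.2500, -8.2500, 1.7500, -3.2500, 39.7500, -3.2500
Σ(xᵢ − x̄)² = 2025.5000 ⇒ m₂ = 2025.5000/8 = 253.18750
Σ(xᵢ − x̄)³ = 57450.7500 ⇒ m₃ = 57450.7500/8 = 7181.34375
m₂^(3/2) = 253.18750^(1.5) = 4028.68574
g₁ = m₃ / m₂^(3/2) = 7181.34375 / 4028.68574 ≈ 1.7826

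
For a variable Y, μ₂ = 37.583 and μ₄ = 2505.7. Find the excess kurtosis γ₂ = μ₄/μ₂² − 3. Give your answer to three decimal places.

μ₂² = 37.583² = 1412.48189
μ₄/μ₂² = 2505.7 / 1412.48189 = 1.77397
γ₂ = 1.77397 − 3 ≈ -1.226

-1.226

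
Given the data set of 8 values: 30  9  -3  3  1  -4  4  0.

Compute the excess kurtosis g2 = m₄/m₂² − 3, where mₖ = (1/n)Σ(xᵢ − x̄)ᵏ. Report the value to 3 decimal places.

1.651

x̄ = 5.0000
Σ(xᵢ − x̄)² = 832.0000 ⇒ m₂ = 104.00000
Σ(xᵢ − x̄)⁴ = 402436.0000 ⇒ m₄ = 50304.50000
m₂² = 10816.00000
g2 = m₄/m₂² − 3 = 4.65093 − 3 ≈ 1.651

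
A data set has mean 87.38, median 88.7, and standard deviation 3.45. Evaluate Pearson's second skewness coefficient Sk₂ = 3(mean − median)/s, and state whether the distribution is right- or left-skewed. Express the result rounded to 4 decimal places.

Sk₂ = 3(87.38 − 88.7) / 3.45 = 3 × -1.3200 / 3.45
    = -3.9600 / 3.45 ≈ -1.1478
Sk₂ < 0 ⇒ mean < median ⇒ left-skewed (negative skew).

-1.1478, left-skewed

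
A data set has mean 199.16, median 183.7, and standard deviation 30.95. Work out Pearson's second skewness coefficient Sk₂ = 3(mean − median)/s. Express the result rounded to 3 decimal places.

Sk₂ = 3(199.16 − 183.7) / 30.95 = 3 × 15.4600 / 30.95
    = 46.3800 / 30.95 ≈ 1.499

1.499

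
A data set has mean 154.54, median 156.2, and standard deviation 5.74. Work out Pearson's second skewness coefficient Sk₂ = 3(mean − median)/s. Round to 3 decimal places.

-0.868

Sk₂ = 3(154.54 − 156.2) / 5.74 = 3 × -1.6600 / 5.74
    = -4.9800 / 5.74 ≈ -0.868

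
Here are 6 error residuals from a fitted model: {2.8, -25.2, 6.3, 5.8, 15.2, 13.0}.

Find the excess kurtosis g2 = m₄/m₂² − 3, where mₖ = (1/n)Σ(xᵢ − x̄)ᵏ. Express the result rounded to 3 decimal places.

0.524

x̄ = 2.9833
Σ(xᵢ − x̄)² = 1062.8483 ⇒ m₂ = 177.14139
Σ(xᵢ − x̄)⁴ = 663438.3646 ⇒ m₄ = 110573.06077
m₂² = 31379.07166
g2 = m₄/m₂² − 3 = 3.52378 − 3 ≈ 0.524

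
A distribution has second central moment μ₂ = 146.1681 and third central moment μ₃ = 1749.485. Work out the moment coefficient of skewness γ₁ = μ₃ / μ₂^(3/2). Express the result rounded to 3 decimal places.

0.990

σ = √μ₂ = √146.1681 = 12.09000
σ³ = μ₂^(3/2) = 1767.17233
γ₁ = μ₃/σ³ = 1749.485 / 1767.17233 ≈ 0.990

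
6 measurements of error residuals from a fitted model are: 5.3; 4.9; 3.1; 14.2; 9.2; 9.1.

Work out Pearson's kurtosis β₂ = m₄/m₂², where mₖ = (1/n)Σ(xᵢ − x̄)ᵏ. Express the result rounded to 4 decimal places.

x̄ = 7.6333
Σ(xᵢ − x̄)² = 81.1933 ⇒ m₂ = 13.53222
Σ(xᵢ − x̄)⁴ = 2377.8894 ⇒ m₄ = 396.31491
m₂² = 183.12104
β₂ = m₄/m₂² = 396.31491 / 183.12104 ≈ 2.1642

2.1642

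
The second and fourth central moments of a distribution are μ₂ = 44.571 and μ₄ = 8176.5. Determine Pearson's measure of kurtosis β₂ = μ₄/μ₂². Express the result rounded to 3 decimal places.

4.116

μ₂² = 44.571² = 1986.57404
μ₄/μ₂² = 8176.5 / 1986.57404 = 4.11588
β₂ ≈ 4.116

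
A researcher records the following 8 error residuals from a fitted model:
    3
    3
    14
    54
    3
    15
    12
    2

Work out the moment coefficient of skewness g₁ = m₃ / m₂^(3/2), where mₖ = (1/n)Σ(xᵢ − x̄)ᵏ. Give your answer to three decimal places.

x̄ = (3 + 3 + 14 + 54 + 3 + 15 + 12 + 2) / 8 = 13.2500
deviations (xᵢ − x̄): -10.2500, -10.2500, 0.7500, 40.7500, -10.2500, 1.7500, -1.2500, -11.2500
Σ(xᵢ − x̄)² = 2107.5000 ⇒ m₂ = 2107.5000/8 = 263.43750
Σ(xᵢ − x̄)³ = 63017.2500 ⇒ m₃ = 63017.2500/8 = 7877.15625
m₂^(3/2) = 263.43750^(1.5) = 4275.79027
g₁ = m₃ / m₂^(3/2) = 7877.15625 / 4275.79027 ≈ 1.842

1.842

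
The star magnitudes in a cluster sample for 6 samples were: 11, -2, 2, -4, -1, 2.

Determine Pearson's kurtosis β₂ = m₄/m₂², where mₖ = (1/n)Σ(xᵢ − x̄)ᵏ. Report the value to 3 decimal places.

x̄ = 1.3333
Σ(xᵢ − x̄)² = 139.3333 ⇒ m₂ = 23.22222
Σ(xᵢ − x̄)⁴ = 9694.4444 ⇒ m₄ = 1615.74074
m₂² = 539.27160
β₂ = m₄/m₂² = 1615.74074 / 539.27160 ≈ 2.996

2.996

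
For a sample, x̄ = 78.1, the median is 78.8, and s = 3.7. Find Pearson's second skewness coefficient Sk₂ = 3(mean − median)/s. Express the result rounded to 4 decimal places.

Sk₂ = 3(78.1 − 78.8) / 3.7 = 3 × -0.7000 / 3.7
    = -2.1000 / 3.7 ≈ -0.5676

-0.5676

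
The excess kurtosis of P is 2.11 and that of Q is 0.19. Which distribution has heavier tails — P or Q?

Higher excess kurtosis ⇒ heavier tails relative to the normal distribution.
2.11 vs 0.19: the larger is 2.11, so P has heavier tails.

P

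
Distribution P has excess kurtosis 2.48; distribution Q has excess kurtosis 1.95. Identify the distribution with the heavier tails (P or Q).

P

Higher excess kurtosis ⇒ heavier tails relative to the normal distribution.
2.48 vs 1.95: the larger is 2.48, so P has heavier tails.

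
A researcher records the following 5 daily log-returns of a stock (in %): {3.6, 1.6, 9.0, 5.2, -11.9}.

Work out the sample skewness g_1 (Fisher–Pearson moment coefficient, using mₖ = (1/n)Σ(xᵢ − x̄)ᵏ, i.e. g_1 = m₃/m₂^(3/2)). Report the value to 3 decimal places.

-1.063

x̄ = (3.6 + 1.6 + 9.0 + 5.2 - 11.9) / 5 = 1.5000
deviations (xᵢ − x̄): 2.1000, 0.1000, 7.5000, 3.7000, -13.4000
Σ(xᵢ − x̄)² = 253.9200 ⇒ m₂ = 253.9200/5 = 50.78400
Σ(xᵢ − x̄)³ = -1924.3140 ⇒ m₃ = -1924.3140/5 = -384.86280
m₂^(3/2) = 50.78400^(1.5) = 361.90148
g_1 = m₃ / m₂^(3/2) = -384.86280 / 361.90148 ≈ -1.063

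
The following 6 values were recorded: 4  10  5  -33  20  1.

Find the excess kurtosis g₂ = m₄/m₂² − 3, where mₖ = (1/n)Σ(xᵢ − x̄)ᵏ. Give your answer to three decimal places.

x̄ = 1.1667
Σ(xᵢ − x̄)² = 1622.8333 ⇒ m₂ = 270.47222
Σ(xᵢ − x̄)⁴ = 1494908.8194 ⇒ m₄ = 249151.46991
m₂² = 73155.22299
g₂ = m₄/m₂² − 3 = 3.40579 − 3 ≈ 0.406

0.406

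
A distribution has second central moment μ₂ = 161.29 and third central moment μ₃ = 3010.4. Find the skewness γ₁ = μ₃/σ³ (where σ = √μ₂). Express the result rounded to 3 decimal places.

σ = √μ₂ = √161.29 = 12.70000
σ³ = μ₂^(3/2) = 2048.38300
γ₁ = μ₃/σ³ = 3010.4 / 2048.38300 ≈ 1.470

1.470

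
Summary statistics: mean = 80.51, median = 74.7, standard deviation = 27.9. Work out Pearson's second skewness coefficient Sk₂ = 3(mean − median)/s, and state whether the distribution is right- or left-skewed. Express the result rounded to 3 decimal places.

0.625, right-skewed

Sk₂ = 3(80.51 − 74.7) / 27.9 = 3 × 5.8100 / 27.9
    = 17.4300 / 27.9 ≈ 0.625
Sk₂ > 0 ⇒ mean > median ⇒ right-skewed (positive skew).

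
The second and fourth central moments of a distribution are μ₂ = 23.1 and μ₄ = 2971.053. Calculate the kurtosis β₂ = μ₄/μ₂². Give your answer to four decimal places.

5.5678

μ₂² = 23.1² = 533.61000
μ₄/μ₂² = 2971.053 / 533.61000 = 5.56784
β₂ ≈ 5.5678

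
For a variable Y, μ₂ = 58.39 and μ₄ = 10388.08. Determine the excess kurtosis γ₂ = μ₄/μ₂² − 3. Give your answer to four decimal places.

0.0469

μ₂² = 58.39² = 3409.39210
μ₄/μ₂² = 10388.08 / 3409.39210 = 3.04690
γ₂ = 3.04690 − 3 ≈ 0.0469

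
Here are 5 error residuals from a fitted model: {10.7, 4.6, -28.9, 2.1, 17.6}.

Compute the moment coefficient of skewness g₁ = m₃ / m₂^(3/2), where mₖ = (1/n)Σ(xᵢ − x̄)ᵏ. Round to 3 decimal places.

-1.079

x̄ = (10.7 + 4.6 - 28.9 + 2.1 + 17.6) / 5 = 1.2200
deviations (xᵢ − x̄): 9.4800, 3.3800, -30.1200, 0.8800, 16.3800
Σ(xᵢ − x̄)² = 1277.5880 ⇒ m₂ = 1277.5880/5 = 255.51760
Σ(xᵢ − x̄)³ = -22039.2043 ⇒ m₃ = -22039.2043/5 = -4407.84086
m₂^(3/2) = 255.51760^(1.5) = 4084.42786
g₁ = m₃ / m₂^(3/2) = -4407.84086 / 4084.42786 ≈ -1.079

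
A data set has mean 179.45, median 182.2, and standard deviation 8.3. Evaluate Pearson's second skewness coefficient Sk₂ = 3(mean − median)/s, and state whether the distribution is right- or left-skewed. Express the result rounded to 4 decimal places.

-0.9940, left-skewed

Sk₂ = 3(179.45 − 182.2) / 8.3 = 3 × -2.7500 / 8.3
    = -8.2500 / 8.3 ≈ -0.9940
Sk₂ < 0 ⇒ mean < median ⇒ left-skewed (negative skew).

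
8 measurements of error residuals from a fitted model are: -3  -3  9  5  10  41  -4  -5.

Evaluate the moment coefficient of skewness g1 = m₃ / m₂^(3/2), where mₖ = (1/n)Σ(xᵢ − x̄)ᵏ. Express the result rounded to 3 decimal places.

x̄ = (-3 - 3 + 9 + 5 + 10 + 41 - 4 - 5) / 8 = 6.2500
deviations (xᵢ − x̄): -9.2500, -9.2500, 2.7500, -1.2500, 3.7500, 34.7500, -10.2500, -11.2500
Σ(xᵢ − x̄)² = 1633.5000 ⇒ m₂ = 1633.5000/8 = 204.18750
Σ(xᵢ − x̄)³ = 37950.7500 ⇒ m₃ = 37950.7500/8 = 4743.84375
m₂^(3/2) = 204.18750^(1.5) = 2917.72078
g1 = m₃ / m₂^(3/2) = 4743.84375 / 2917.72078 ≈ 1.626

1.626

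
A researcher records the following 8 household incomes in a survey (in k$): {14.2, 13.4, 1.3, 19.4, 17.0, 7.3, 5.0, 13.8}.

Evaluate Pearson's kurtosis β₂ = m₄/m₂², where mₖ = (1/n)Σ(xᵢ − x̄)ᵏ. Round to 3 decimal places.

1.895

x̄ = 11.4250
Σ(xᵢ − x̄)² = 272.7350 ⇒ m₂ = 34.09187
Σ(xᵢ − x̄)⁴ = 17620.4508 ⇒ m₄ = 2202.55635
m₂² = 1162.25594
β₂ = m₄/m₂² = 2202.55635 / 1162.25594 ≈ 1.895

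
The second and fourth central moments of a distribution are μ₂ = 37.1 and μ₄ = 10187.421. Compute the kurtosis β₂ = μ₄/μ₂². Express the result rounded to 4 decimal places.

μ₂² = 37.1² = 1376.41000
μ₄/μ₂² = 10187.421 / 1376.41000 = 7.40144
β₂ ≈ 7.4014

7.4014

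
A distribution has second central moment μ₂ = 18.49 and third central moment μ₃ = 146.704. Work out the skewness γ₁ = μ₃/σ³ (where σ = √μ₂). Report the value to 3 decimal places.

1.845

σ = √μ₂ = √18.49 = 4.30000
σ³ = μ₂^(3/2) = 79.50700
γ₁ = μ₃/σ³ = 146.704 / 79.50700 ≈ 1.845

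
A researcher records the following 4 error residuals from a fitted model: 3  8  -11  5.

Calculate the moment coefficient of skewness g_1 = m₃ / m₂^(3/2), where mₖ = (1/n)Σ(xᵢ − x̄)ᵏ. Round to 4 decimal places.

x̄ = (3 + 8 - 11 + 5) / 4 = 1.2500
deviations (xᵢ − x̄): 1.7500, 6.7500, -12.2500, 3.7500
Σ(xᵢ − x̄)² = 212.7500 ⇒ m₂ = 212.7500/4 = 53.18750
Σ(xᵢ − x̄)³ = -1472.6250 ⇒ m₃ = -1472.6250/4 = -368.15625
m₂^(3/2) = 53.18750^(1.5) = 387.89516
g_1 = m₃ / m₂^(3/2) = -368.15625 / 387.89516 ≈ -0.9491

-0.9491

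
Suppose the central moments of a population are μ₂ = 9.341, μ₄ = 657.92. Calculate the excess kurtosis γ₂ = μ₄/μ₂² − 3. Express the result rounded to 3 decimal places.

μ₂² = 9.341² = 87.25428
μ₄/μ₂² = 657.92 / 87.25428 = 7.54026
γ₂ = 7.54026 − 3 ≈ 4.540

4.540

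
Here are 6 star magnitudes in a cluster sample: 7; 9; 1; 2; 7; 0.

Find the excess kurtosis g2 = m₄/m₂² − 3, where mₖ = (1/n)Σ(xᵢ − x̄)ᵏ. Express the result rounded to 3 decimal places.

x̄ = 4.3333
Σ(xᵢ − x̄)² = 71.3333 ⇒ m₂ = 11.88889
Σ(xᵢ − x̄)⁴ = 1081.1111 ⇒ m₄ = 180.18519
m₂² = 141.34568
g2 = m₄/m₂² − 3 = 1.27478 − 3 ≈ -1.725

-1.725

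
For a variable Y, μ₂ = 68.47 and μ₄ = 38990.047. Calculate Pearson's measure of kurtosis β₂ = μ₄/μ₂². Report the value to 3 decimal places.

μ₂² = 68.47² = 4688.14090
μ₄/μ₂² = 38990.047 / 4688.14090 = 8.31674
β₂ ≈ 8.317

8.317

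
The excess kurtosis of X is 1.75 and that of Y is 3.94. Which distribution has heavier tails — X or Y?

Higher excess kurtosis ⇒ heavier tails relative to the normal distribution.
1.75 vs 3.94: the larger is 3.94, so Y has heavier tails.

Y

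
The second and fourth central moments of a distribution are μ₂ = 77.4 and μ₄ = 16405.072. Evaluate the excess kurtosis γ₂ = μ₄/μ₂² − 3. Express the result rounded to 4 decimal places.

μ₂² = 77.4² = 5990.76000
μ₄/μ₂² = 16405.072 / 5990.76000 = 2.73840
γ₂ = 2.73840 − 3 ≈ -0.2616

-0.2616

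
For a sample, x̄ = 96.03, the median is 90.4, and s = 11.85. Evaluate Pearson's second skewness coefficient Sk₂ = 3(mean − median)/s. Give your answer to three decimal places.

Sk₂ = 3(96.03 − 90.4) / 11.85 = 3 × 5.6300 / 11.85
    = 16.8900 / 11.85 ≈ 1.425

1.425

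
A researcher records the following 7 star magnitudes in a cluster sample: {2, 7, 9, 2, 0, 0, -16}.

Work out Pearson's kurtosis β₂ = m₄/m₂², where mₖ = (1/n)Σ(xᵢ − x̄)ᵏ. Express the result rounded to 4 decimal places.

3.7489

x̄ = 0.5714
Σ(xᵢ − x̄)² = 391.7143 ⇒ m₂ = 55.95918
Σ(xᵢ − x̄)⁴ = 82175.1079 ⇒ m₄ = 11739.30112
m₂² = 3131.43024
β₂ = m₄/m₂² = 11739.30112 / 3131.43024 ≈ 3.7489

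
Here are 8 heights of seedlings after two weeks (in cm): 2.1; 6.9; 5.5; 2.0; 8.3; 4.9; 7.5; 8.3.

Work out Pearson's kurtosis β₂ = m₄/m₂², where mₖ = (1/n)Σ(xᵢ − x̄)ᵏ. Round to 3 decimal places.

x̄ = 5.6875
Σ(xᵢ − x̄)² = 45.5288 ⇒ m₂ = 5.69109
Σ(xᵢ − x̄)⁴ = 457.0421 ⇒ m₄ = 57.13027
m₂² = 32.38855
β₂ = m₄/m₂² = 57.13027 / 32.38855 ≈ 1.764

1.764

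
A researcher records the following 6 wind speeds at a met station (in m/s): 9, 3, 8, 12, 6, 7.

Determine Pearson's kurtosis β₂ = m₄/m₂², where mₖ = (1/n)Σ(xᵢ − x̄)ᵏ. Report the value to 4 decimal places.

2.4066

x̄ = 7.5000
Σ(xᵢ − x̄)² = 45.5000 ⇒ m₂ = 7.58333
Σ(xᵢ − x̄)⁴ = 830.3750 ⇒ m₄ = 138.39583
m₂² = 57.50694
β₂ = m₄/m₂² = 138.39583 / 57.50694 ≈ 2.4066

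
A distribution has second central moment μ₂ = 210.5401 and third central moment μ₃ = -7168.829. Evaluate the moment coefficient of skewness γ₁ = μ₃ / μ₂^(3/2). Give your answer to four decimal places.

σ = √μ₂ = √210.5401 = 14.51000
σ³ = μ₂^(3/2) = 3054.93685
γ₁ = μ₃/σ³ = -7168.829 / 3054.93685 ≈ -2.3466

-2.3466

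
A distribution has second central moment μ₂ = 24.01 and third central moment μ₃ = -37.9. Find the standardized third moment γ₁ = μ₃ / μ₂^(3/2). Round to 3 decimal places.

σ = √μ₂ = √24.01 = 4.90000
σ³ = μ₂^(3/2) = 117.64900
γ₁ = μ₃/σ³ = -37.9 / 117.64900 ≈ -0.322

-0.322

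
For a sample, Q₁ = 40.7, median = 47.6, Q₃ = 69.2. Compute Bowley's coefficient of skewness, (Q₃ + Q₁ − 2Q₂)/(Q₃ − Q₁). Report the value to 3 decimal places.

0.516

numerator: Q₃ + Q₁ − 2Q₂ = 69.2 + 40.7 − 2×47.6 = 14.7000
denominator: Q₃ − Q₁ = 69.2 − 40.7 = 28.5000
Bowley skewness = 14.7000 / 28.5000 ≈ 0.516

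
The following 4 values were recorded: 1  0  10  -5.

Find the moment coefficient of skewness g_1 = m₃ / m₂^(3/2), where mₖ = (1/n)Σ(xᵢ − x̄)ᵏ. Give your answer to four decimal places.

0.5310

x̄ = (1 + 0 + 10 - 5) / 4 = 1.5000
deviations (xᵢ − x̄): -0.5000, -1.5000, 8.5000, -6.5000
Σ(xᵢ − x̄)² = 117.0000 ⇒ m₂ = 117.0000/4 = 29.25000
Σ(xᵢ − x̄)³ = 336.0000 ⇒ m₃ = 336.0000/4 = 84.00000
m₂^(3/2) = 29.25000^(1.5) = 158.19356
g_1 = m₃ / m₂^(3/2) = 84.00000 / 158.19356 ≈ 0.5310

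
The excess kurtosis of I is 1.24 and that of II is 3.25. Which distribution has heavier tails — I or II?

Higher excess kurtosis ⇒ heavier tails relative to the normal distribution.
1.24 vs 3.25: the larger is 3.25, so II has heavier tails.

II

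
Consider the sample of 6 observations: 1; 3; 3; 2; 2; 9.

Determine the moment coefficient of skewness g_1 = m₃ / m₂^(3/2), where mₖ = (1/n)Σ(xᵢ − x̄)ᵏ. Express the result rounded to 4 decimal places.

x̄ = (1 + 3 + 3 + 2 + 2 + 9) / 6 = 3.3333
deviations (xᵢ − x̄): -2.3333, -0.3333, -0.3333, -1.3333, -1.3333, 5.6667
Σ(xᵢ − x̄)² = 41.3333 ⇒ m₂ = 41.3333/6 = 6.88889
Σ(xᵢ − x̄)³ = 164.4444 ⇒ m₃ = 164.4444/6 = 27.40741
m₂^(3/2) = 6.88889^(1.5) = 18.08106
g_1 = m₃ / m₂^(3/2) = 27.40741 / 18.08106 ≈ 1.5158

1.5158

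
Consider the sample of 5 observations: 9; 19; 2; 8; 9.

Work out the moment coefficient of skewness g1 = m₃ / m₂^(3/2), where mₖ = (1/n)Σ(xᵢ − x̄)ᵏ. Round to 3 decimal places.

x̄ = (9 + 19 + 2 + 8 + 9) / 5 = 9.4000
deviations (xᵢ − x̄): -0.4000, 9.6000, -7.4000, -1.4000, -0.4000
Σ(xᵢ − x̄)² = 149.2000 ⇒ m₂ = 149.2000/5 = 29.84000
Σ(xᵢ − x̄)³ = 476.6400 ⇒ m₃ = 476.6400/5 = 95.32800
m₂^(3/2) = 29.84000^(1.5) = 163.00399
g1 = m₃ / m₂^(3/2) = 95.32800 / 163.00399 ≈ 0.585

0.585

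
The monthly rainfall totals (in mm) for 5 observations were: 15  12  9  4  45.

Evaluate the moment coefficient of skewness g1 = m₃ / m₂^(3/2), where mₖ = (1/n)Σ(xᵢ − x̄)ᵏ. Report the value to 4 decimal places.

x̄ = (15 + 12 + 9 + 4 + 45) / 5 = 17.0000
deviations (xᵢ − x̄): -2.0000, -5.0000, -8.0000, -13.0000, 28.0000
Σ(xᵢ − x̄)² = 1046.0000 ⇒ m₂ = 1046.0000/5 = 209.20000
Σ(xᵢ − x̄)³ = 19110.0000 ⇒ m₃ = 19110.0000/5 = 3822.00000
m₂^(3/2) = 209.20000^(1.5) = 3025.81604
g1 = m₃ / m₂^(3/2) = 3822.00000 / 3025.81604 ≈ 1.2631

1.2631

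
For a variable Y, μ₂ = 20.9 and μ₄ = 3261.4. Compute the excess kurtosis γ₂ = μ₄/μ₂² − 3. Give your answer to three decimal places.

μ₂² = 20.9² = 436.81000
μ₄/μ₂² = 3261.4 / 436.81000 = 7.46640
γ₂ = 7.46640 − 3 ≈ 4.466

4.466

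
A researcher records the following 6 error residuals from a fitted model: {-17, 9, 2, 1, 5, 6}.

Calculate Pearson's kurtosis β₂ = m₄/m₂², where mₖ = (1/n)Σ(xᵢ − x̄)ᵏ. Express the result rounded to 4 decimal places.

x̄ = 1.0000
Σ(xᵢ − x̄)² = 430.0000 ⇒ m₂ = 71.66667
Σ(xᵢ − x̄)⁴ = 109954.0000 ⇒ m₄ = 18325.66667
m₂² = 5136.11111
β₂ = m₄/m₂² = 18325.66667 / 5136.11111 ≈ 3.5680

3.5680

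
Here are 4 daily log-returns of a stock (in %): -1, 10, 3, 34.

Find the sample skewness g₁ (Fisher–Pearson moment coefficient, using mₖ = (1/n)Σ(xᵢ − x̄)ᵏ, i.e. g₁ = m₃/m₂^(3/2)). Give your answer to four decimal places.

x̄ = (-1 + 10 + 3 + 34) / 4 = 11.5000
deviations (xᵢ − x̄): -12.5000, -1.5000, -8.5000, 22.5000
Σ(xᵢ − x̄)² = 737.0000 ⇒ m₂ = 737.0000/4 = 184.25000
Σ(xᵢ − x̄)³ = 8820.0000 ⇒ m₃ = 8820.0000/4 = 2205.00000
m₂^(3/2) = 184.25000^(1.5) = 2500.98591
g₁ = m₃ / m₂^(3/2) = 2205.00000 / 2500.98591 ≈ 0.8817

0.8817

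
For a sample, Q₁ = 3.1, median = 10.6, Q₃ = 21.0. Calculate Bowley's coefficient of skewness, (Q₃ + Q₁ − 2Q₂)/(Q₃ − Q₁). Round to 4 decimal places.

numerator: Q₃ + Q₁ − 2Q₂ = 21.0 + 3.1 − 2×10.6 = 2.9000
denominator: Q₃ − Q₁ = 21.0 − 3.1 = 17.9000
Bowley skewness = 2.9000 / 17.9000 ≈ 0.1620

0.1620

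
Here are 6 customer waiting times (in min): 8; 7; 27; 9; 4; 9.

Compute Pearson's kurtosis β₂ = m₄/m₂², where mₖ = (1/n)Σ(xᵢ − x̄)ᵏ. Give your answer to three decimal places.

3.870

x̄ = 10.6667
Σ(xᵢ − x̄)² = 337.3333 ⇒ m₂ = 56.22222
Σ(xᵢ − x̄)⁴ = 73392.4444 ⇒ m₄ = 12232.07407
m₂² = 3160.93827
β₂ = m₄/m₂² = 12232.07407 / 3160.93827 ≈ 3.870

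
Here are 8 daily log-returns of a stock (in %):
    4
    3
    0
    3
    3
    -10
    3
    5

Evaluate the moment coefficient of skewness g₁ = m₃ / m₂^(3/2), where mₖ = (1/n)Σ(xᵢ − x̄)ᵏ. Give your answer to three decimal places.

-1.911

x̄ = (4 + 3 + 0 + 3 + 3 - 10 + 3 + 5) / 8 = 1.3750
deviations (xᵢ − x̄): 2.6250, 1.6250, -1.3750, 1.6250, 1.6250, -11.3750, 1.6250, 3.6250
Σ(xᵢ − x̄)² = 161.8750 ⇒ m₂ = 161.8750/8 = 20.23438
Σ(xᵢ − x̄)³ = -1391.5313 ⇒ m₃ = -1391.5313/8 = -173.94141
m₂^(3/2) = 20.23438^(1.5) = 91.01955
g₁ = m₃ / m₂^(3/2) = -173.94141 / 91.01955 ≈ -1.911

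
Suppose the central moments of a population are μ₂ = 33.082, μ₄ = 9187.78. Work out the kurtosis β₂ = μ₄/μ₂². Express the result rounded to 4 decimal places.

8.3951

μ₂² = 33.082² = 1094.41872
μ₄/μ₂² = 9187.78 / 1094.41872 = 8.39512
β₂ ≈ 8.3951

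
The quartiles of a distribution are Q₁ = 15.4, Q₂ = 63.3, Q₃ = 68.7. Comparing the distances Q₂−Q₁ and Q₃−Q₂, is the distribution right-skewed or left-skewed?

left-skewed

Q₂ − Q₁ = 47.9;  Q₃ − Q₂ = 5.4
Q₂ − Q₁ > Q₃ − Q₂ ⇒ the lower half is more spread out ⇒ left-skewed.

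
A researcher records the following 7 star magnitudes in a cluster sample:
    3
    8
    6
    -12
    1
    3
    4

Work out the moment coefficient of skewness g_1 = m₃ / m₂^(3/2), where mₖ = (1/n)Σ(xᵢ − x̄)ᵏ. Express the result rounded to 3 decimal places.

-1.525

x̄ = (3 + 8 + 6 - 12 + 1 + 3 + 4) / 7 = 1.8571
deviations (xᵢ − x̄): 1.1429, 6.1429, 4.1429, -13.8571, -0.8571, 1.1429, 2.1429
Σ(xᵢ − x̄)² = 254.8571 ⇒ m₂ = 254.8571/7 = 36.40816
Σ(xᵢ − x̄)³ = -2345.7551 ⇒ m₃ = -2345.7551/7 = -335.10787
m₂^(3/2) = 36.40816^(1.5) = 219.68386
g_1 = m₃ / m₂^(3/2) = -335.10787 / 219.68386 ≈ -1.525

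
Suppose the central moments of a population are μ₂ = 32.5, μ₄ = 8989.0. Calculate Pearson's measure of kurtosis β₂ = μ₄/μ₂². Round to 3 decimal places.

μ₂² = 32.5² = 1056.25000
μ₄/μ₂² = 8989.0 / 1056.25000 = 8.51030
β₂ ≈ 8.510

8.510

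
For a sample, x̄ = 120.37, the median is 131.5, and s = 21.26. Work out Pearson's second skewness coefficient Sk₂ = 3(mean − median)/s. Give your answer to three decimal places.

Sk₂ = 3(120.37 − 131.5) / 21.26 = 3 × -11.1300 / 21.26
    = -33.3900 / 21.26 ≈ -1.571

-1.571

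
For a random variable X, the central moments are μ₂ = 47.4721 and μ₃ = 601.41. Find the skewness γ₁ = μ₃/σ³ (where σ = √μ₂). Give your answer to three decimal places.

1.839

σ = √μ₂ = √47.4721 = 6.89000
σ³ = μ₂^(3/2) = 327.08277
γ₁ = μ₃/σ³ = 601.41 / 327.08277 ≈ 1.839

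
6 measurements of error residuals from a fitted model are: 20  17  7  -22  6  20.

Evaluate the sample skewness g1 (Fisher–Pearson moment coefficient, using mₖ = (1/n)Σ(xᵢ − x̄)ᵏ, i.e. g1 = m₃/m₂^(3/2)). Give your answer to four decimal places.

-1.2295

x̄ = (20 + 17 + 7 - 22 + 6 + 20) / 6 = 8.0000
deviations (xᵢ − x̄): 12.0000, 9.0000, -1.0000, -30.0000, -2.0000, 12.0000
Σ(xᵢ − x̄)² = 1274.0000 ⇒ m₂ = 1274.0000/6 = 212.33333
Σ(xᵢ − x̄)³ = -22824.0000 ⇒ m₃ = -22824.0000/6 = -3804.00000
m₂^(3/2) = 212.33333^(1.5) = 3094.04956
g1 = m₃ / m₂^(3/2) = -3804.00000 / 3094.04956 ≈ -1.2295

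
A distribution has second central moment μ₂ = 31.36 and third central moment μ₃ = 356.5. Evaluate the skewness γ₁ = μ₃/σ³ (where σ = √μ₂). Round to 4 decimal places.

2.0300

σ = √μ₂ = √31.36 = 5.60000
σ³ = μ₂^(3/2) = 175.61600
γ₁ = μ₃/σ³ = 356.5 / 175.61600 ≈ 2.0300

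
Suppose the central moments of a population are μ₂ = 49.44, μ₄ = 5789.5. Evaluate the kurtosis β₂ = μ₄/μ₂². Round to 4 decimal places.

2.3686

μ₂² = 49.44² = 2444.31360
μ₄/μ₂² = 5789.5 / 2444.31360 = 2.36856
β₂ ≈ 2.3686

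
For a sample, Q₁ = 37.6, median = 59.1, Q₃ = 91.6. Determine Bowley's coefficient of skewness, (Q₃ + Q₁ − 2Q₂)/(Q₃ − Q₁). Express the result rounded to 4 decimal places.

numerator: Q₃ + Q₁ − 2Q₂ = 91.6 + 37.6 − 2×59.1 = 11.0000
denominator: Q₃ − Q₁ = 91.6 − 37.6 = 54.0000
Bowley skewness = 11.0000 / 54.0000 ≈ 0.2037

0.2037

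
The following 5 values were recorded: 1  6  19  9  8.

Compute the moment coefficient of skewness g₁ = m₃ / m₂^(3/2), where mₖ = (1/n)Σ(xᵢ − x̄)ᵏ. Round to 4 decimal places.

x̄ = (1 + 6 + 19 + 9 + 8) / 5 = 8.6000
deviations (xᵢ − x̄): -7.6000, -2.6000, 10.4000, 0.4000, -0.6000
Σ(xᵢ − x̄)² = 173.2000 ⇒ m₂ = 173.2000/5 = 34.64000
Σ(xᵢ − x̄)³ = 668.1600 ⇒ m₃ = 668.1600/5 = 133.63200
m₂^(3/2) = 34.64000^(1.5) = 203.87634
g₁ = m₃ / m₂^(3/2) = 133.63200 / 203.87634 ≈ 0.6555

0.6555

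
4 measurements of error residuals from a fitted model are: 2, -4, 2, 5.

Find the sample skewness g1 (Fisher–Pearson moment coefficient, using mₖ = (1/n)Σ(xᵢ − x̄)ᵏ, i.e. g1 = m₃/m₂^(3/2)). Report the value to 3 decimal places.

-0.652

x̄ = (2 - 4 + 2 + 5) / 4 = 1.2500
deviations (xᵢ − x̄): 0.7500, -5.2500, 0.7500, 3.7500
Σ(xᵢ − x̄)² = 42.7500 ⇒ m₂ = 42.7500/4 = 10.68750
Σ(xᵢ − x̄)³ = -91.1250 ⇒ m₃ = -91.1250/4 = -22.78125
m₂^(3/2) = 10.68750^(1.5) = 34.93930
g1 = m₃ / m₂^(3/2) = -22.78125 / 34.93930 ≈ -0.652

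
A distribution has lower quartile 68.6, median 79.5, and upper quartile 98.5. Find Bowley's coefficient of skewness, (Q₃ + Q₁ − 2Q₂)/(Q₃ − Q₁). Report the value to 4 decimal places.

numerator: Q₃ + Q₁ − 2Q₂ = 98.5 + 68.6 − 2×79.5 = 8.1000
denominator: Q₃ − Q₁ = 98.5 − 68.6 = 29.9000
Bowley skewness = 8.1000 / 29.9000 ≈ 0.2709

0.2709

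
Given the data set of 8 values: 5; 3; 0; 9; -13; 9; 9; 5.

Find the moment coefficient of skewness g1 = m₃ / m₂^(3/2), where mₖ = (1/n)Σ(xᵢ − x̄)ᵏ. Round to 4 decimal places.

x̄ = (5 + 3 + 0 + 9 - 13 + 9 + 9 + 5) / 8 = 3.3750
deviations (xᵢ − x̄): 1.6250, -0.3750, -3.3750, 5.6250, -16.3750, 5.6250, 5.6250, 1.6250
Σ(xᵢ − x̄)² = 379.8750 ⇒ m₂ = 379.8750/8 = 47.48438
Σ(xᵢ − x̄)³ = -3886.7813 ⇒ m₃ = -3886.7813/8 = -485.84766
m₂^(3/2) = 47.48438^(1.5) = 327.20964
g1 = m₃ / m₂^(3/2) = -485.84766 / 327.20964 ≈ -1.4848

-1.4848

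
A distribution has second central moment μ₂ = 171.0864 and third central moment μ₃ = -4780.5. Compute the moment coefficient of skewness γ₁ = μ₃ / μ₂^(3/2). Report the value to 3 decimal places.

σ = √μ₂ = √171.0864 = 13.08000
σ³ = μ₂^(3/2) = 2237.81011
γ₁ = μ₃/σ³ = -4780.5 / 2237.81011 ≈ -2.136

-2.136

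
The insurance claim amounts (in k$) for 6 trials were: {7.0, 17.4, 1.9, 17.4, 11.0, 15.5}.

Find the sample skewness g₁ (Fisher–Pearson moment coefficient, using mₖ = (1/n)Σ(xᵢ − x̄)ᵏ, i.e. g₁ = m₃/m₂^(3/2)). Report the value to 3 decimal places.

-0.545

x̄ = (7.0 + 17.4 + 1.9 + 17.4 + 11.0 + 15.5) / 6 = 11.7000
deviations (xᵢ − x̄): -4.7000, 5.7000, -9.8000, 5.7000, -0.7000, 3.8000
Σ(xᵢ − x̄)² = 198.0400 ⇒ m₂ = 198.0400/6 = 33.00667
Σ(xᵢ − x̄)³ = -620.1000 ⇒ m₃ = -620.1000/6 = -103.35000
m₂^(3/2) = 33.00667^(1.5) = 189.62802
g₁ = m₃ / m₂^(3/2) = -103.35000 / 189.62802 ≈ -0.545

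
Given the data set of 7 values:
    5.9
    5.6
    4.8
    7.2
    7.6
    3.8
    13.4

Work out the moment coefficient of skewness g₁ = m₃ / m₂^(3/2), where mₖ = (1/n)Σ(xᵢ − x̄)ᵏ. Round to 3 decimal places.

x̄ = (5.9 + 5.6 + 4.8 + 7.2 + 7.6 + 3.8 + 13.4) / 7 = 6.9000
deviations (xᵢ − x̄): -1.0000, -1.3000, -2.1000, 0.3000, 0.7000, -3.1000, 6.5000
Σ(xᵢ − x̄)² = 59.5400 ⇒ m₂ = 59.5400/7 = 8.50571
Σ(xᵢ − x̄)³ = 232.7460 ⇒ m₃ = 232.7460/7 = 33.24943
m₂^(3/2) = 8.50571^(1.5) = 24.80654
g₁ = m₃ / m₂^(3/2) = 33.24943 / 24.80654 ≈ 1.340

1.340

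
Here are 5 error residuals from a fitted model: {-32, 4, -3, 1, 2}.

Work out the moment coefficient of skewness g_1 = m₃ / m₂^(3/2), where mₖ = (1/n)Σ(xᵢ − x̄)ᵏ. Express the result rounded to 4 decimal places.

-1.3954

x̄ = (-32 + 4 - 3 + 1 + 2) / 5 = -5.6000
deviations (xᵢ − x̄): -26.4000, 9.6000, 2.6000, 6.6000, 7.6000
Σ(xᵢ − x̄)² = 897.2000 ⇒ m₂ = 897.2000/5 = 179.44000
Σ(xᵢ − x̄)³ = -16770.9600 ⇒ m₃ = -16770.9600/5 = -3354.19200
m₂^(3/2) = 179.44000^(1.5) = 2403.69240
g_1 = m₃ / m₂^(3/2) = -3354.19200 / 2403.69240 ≈ -1.3954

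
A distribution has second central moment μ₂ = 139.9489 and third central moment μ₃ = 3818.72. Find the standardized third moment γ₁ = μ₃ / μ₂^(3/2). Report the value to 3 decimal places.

2.307

σ = √μ₂ = √139.9489 = 11.83000
σ³ = μ₂^(3/2) = 1655.59549
γ₁ = μ₃/σ³ = 3818.72 / 1655.59549 ≈ 2.307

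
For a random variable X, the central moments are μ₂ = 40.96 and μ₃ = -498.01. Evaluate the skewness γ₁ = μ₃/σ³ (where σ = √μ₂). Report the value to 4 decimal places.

-1.8998

σ = √μ₂ = √40.96 = 6.40000
σ³ = μ₂^(3/2) = 262.14400
γ₁ = μ₃/σ³ = -498.01 / 262.14400 ≈ -1.8998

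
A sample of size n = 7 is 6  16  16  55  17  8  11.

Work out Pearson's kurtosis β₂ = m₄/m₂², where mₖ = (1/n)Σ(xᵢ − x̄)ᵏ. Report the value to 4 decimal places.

x̄ = 18.4286
Σ(xᵢ − x̄)² = 1669.7143 ⇒ m₂ = 238.53061
Σ(xᵢ − x̄)⁴ = 1827631.8017 ⇒ m₄ = 261090.25739
m₂² = 56896.85298
β₂ = m₄/m₂² = 261090.25739 / 56896.85298 ≈ 4.5888

4.5888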